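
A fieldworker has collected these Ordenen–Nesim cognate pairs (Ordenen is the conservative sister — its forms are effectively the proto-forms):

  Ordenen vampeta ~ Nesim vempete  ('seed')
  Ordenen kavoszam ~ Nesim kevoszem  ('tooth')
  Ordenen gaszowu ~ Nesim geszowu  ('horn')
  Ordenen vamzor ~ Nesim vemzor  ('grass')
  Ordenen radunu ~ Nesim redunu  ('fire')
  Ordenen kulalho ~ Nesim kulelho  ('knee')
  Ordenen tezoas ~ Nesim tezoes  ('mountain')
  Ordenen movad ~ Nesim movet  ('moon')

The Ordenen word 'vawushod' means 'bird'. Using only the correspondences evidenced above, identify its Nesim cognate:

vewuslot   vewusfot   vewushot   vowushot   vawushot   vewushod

gaszowu ~ geszowu, radunu ~ redunu — Ordenen a corresponds to Nesim e after a consonant, before a consonant other than r, m, n, p, b, f, v.
movad ~ movet — Ordenen d corresponds to Nesim t word-finally.
Applying these to Ordenen 'vawushod':
  vawushod → vewushod   (a→e after a consonant, before a consonant other than r, m, n, p, b, f, v)
  vewushod → vewushot   (d→t word-finally)
So the Nesim cognate is 'vewushot'.

vewushot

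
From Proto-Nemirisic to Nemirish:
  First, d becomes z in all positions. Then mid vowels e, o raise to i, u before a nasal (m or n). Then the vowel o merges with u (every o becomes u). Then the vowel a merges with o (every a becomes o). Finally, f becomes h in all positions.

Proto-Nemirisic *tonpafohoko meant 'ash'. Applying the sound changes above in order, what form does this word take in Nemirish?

tunpohuhuku

Nemirish: start from *tonpafohoko.
  rule 1: no change — tonpafohoko
  rule 2 (pre-nasal raising): tonpafohoko → tunpafohoko
  rule 3 (vowel merger): tunpafohoko → tunpafuhuku
  rule 4 (vowel merger): tunpafuhuku → tunpofuhuku
  rule 5 (unconditioned shift): tunpofuhuku → tunpohuhuku
  ⇒ Nemirish tunpohuhuku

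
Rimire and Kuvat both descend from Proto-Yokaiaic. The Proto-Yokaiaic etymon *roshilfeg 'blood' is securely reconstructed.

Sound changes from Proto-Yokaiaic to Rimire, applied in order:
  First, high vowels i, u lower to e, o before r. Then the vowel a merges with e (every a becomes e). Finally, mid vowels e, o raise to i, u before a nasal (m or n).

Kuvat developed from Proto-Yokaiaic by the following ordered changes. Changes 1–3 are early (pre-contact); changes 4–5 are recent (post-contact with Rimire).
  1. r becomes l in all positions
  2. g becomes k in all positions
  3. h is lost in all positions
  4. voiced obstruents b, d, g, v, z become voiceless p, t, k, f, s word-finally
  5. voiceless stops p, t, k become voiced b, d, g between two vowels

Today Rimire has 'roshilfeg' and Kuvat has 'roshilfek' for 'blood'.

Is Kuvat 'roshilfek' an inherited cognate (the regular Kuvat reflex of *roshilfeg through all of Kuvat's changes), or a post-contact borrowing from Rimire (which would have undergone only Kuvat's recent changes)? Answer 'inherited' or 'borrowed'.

borrowed

If inherited, *roshilfeg would pass through all of Kuvat's changes:
Kuvat: *roshilfeg > loshilfeg > loshilfek > losilfek  (by unconditioned shift, unconditioned shift, h-loss)
If borrowed from Rimire 'roshilfeg' after the early changes, it would undergo only the recent ones:
  rule 4 (final devoicing): roshilfeg → roshilfek
  rule 5 (intervocalic voicing): no change (roshilfek)
  ⇒ as a loan: roshilfek
Kuvat 'roshilfek' matches the loan outcome 'roshilfek', not the inherited 'losilfek' — it skipped the early Kuvat changes, so it was borrowed from Rimire.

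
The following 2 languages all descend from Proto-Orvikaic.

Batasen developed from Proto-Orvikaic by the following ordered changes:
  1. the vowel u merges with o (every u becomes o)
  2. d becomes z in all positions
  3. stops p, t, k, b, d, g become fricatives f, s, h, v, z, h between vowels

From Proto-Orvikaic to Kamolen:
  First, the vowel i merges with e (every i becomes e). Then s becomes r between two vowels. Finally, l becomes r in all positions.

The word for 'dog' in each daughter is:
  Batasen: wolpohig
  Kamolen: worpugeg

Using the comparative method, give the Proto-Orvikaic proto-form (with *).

Position 3: Batasen has l, Kamolen has r. Batasen preserves l here (none of its changes turn any other segment into l), so the proto-segment is *l.
Position 5: Batasen has o, Kamolen has u. Kamolen preserves u here (none of its changes turn any other segment into u), so the proto-segment is *u.
Position 7: Batasen has i, Kamolen has e. Batasen preserves i here (none of its changes turn any other segment into i), so the proto-segment is *i.
Continuing position by position gives *wolpugig; check it forward:
Batasen: *wolpugig > wolpogig > wolpohig  (by vowel merger, intervocalic lenition)
Kamolen: start from *wolpugig.
  rule 1 (vowel merger): wolpugig → wolpugeg
  rule 2: no change — wolpugeg
  rule 3 (unconditioned shift): wolpugeg → worpugeg
  ⇒ Kamolen worpugeg
*wolpugig is the unique common source.

*wolpugig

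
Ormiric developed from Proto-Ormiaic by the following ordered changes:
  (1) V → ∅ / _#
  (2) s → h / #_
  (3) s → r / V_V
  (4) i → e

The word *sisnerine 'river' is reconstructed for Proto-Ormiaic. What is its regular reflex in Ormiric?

Ormiric: start from *sisnerine.
  rule 1 (apocope): sisnerine → sisnerin
  rule 2 (debuccalisation): sisnerin → hisnerin
  rule 3: no change — hisnerin
  rule 4 (vowel merger): hisnerin → hesneren
  ⇒ Ormiric hesneren

hesneren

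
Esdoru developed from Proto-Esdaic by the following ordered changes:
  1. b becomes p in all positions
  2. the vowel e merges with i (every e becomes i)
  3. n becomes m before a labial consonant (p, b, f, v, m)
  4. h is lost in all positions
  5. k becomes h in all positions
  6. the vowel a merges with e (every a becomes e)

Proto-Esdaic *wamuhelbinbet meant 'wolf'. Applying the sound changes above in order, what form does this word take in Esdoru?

Esdoru: start from *wamuhelbinbet.
  rule 1 (unconditioned shift): wamuhelbinbet → wamuhelpinpet
  rule 2 (vowel merger): wamuhelpinpet → wamuhilpinpit
  rule 3 (nasal place assimilation): wamuhilpinpit → wamuhilpimpit
  rule 4 (h-loss): wamuhilpimpit → wamuilpimpit
  rule 5: no change — wamuilpimpit
  rule 6 (vowel merger): wamuilpimpit → wemuilpimpit
  ⇒ Esdoru wemuilpimpit

wemuilpimpit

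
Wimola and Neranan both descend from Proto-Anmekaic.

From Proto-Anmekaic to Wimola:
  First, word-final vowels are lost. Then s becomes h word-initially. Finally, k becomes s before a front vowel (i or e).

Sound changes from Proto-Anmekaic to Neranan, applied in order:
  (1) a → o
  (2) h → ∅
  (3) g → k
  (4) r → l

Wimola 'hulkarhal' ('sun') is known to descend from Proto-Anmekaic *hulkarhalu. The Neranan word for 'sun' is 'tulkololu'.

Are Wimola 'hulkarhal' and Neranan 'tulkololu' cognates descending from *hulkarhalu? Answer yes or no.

Derive the expected Neranan reflex of *hulkarhalu:
Neranan: *hulkarhalu > hulkorholu > ulkorolu > ulkololu  (by vowel merger, h-loss, unconditioned shift)
The regular Neranan reflex would be 'ulkololu', but the attested form is 'tulkololu'. The correspondence is irregular, so they are not cognates (the Neranan form has a different source).

no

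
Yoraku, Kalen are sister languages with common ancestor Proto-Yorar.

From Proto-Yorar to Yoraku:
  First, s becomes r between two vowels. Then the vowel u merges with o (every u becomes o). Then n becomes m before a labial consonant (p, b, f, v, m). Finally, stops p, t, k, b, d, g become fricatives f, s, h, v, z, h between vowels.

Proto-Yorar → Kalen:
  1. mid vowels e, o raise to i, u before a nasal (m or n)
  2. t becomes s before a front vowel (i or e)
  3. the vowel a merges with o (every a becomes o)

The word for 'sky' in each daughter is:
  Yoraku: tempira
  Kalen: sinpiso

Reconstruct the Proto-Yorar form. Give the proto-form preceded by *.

*tenpisa

Position 1: Yoraku has t, Kalen has s. Yoraku preserves t here (none of its changes turn any other segment into t), so the proto-segment is *t.
Position 3: Yoraku has m, Kalen has n. Kalen preserves n here (none of its changes turn any other segment into n), so the proto-segment is *n.
Continuing position by position gives *tenpisa; check it forward:
Yoraku: *tenpisa
  tenpisa → tenpira   [rhotacism]
  tenpira (rule 2 does not apply)
  tenpira → tempira   [nasal place assimilation]
  tempira (rule 4 does not apply)
  giving Yoraku tempira.
Kalen: start from *tenpisa.
  rule 1 (pre-nasal raising): tenpisa → tinpisa
  rule 2 (palatalisation): tinpisa → sinpisa
  rule 3 (vowel merger): sinpisa → sinpiso
  ⇒ Kalen sinpiso
Only *tenpisa yields all of Yoraku tempira, Kalen sinpiso.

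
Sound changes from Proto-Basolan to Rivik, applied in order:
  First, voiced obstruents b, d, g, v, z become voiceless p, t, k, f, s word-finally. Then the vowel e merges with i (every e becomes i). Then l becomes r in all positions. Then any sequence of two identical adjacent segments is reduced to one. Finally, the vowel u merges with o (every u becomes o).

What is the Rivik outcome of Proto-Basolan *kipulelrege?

kiporirigi

Rivik: *kipulelrege > kipulilrigi > kipurirrigi > kipuririgi > kiporirigi  (by vowel merger, unconditioned shift, degemination, vowel merger)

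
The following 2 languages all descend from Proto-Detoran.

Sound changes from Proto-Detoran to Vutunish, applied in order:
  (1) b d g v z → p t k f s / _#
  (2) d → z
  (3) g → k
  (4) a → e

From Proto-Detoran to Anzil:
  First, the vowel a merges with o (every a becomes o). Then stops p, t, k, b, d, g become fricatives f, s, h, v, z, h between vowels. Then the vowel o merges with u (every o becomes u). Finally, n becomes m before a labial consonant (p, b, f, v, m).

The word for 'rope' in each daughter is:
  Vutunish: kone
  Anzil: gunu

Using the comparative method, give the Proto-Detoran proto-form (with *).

Position 2: Vutunish has o, Anzil has u. Vutunish preserves o here (none of its changes turn any other segment into o), so the proto-segment is *o.
Position 1: Vutunish has k, Anzil has g. Anzil preserves g here (none of its changes turn any other segment into g), so the proto-segment is *g.
Position 4: Vutunish has e, Anzil has u. Taking the neighbouring segments as reconstructed: Vutunish e could go back to *a or *e; Anzil u could go back to *a or *o or *u — the one source consistent with every daughter is *a.
Verify the candidate proto-form against each daughter:
Vutunish: *gona > kona > kone  (by unconditioned shift, vowel merger)
Anzil: *gona
  gona → gono   [vowel merger]
  gono (rule 2 does not apply)
  gono → gunu   [vowel merger]
  gunu (rule 4 does not apply)
  giving Anzil gunu.
No other proto-form is consistent with every reflex, so the reconstruction is *gona.

*gona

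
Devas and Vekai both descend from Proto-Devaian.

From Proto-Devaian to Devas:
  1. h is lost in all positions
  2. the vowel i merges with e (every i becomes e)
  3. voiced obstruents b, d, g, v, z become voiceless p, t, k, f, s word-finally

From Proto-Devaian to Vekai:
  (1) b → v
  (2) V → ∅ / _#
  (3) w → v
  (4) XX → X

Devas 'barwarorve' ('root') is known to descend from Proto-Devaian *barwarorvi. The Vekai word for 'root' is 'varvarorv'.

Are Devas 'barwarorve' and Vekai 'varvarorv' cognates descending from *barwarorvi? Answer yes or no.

yes

Derive the expected Vekai reflex of *barwarorvi:
Vekai: *barwarorvi > varwarorvi > varwarorv > varvarorv  (by unconditioned shift, apocope, unconditioned shift)
Vekai 'varvarorv' matches the regular reflex exactly, so the pair is cognate.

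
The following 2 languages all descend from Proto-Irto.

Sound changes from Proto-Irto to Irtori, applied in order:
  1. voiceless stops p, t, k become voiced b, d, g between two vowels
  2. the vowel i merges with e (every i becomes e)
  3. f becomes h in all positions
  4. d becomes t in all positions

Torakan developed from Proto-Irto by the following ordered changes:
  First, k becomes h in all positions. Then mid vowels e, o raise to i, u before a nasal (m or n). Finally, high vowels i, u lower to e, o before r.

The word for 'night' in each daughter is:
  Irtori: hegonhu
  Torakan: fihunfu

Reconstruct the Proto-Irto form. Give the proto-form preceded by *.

Position 4: Irtori has o, Torakan has u. Irtori preserves o here (none of its changes turn any other segment into o), so the proto-segment is *o.
Position 3: Irtori has g, Torakan has h. Taking the neighbouring segments as reconstructed: Irtori g could go back to *k or *g; Torakan h could go back to *k or *h — the one source consistent with every daughter is *k.
Verify the candidate proto-form against each daughter:
Irtori: *fikonfu > figonfu > fegonfu > hegonhu  (by intervocalic voicing, vowel merger, unconditioned shift)
Torakan: *fikonfu > fihonfu > fihunfu  (by unconditioned shift, pre-nasal raising)
*fikonfu is the unique common source.

*fikonfu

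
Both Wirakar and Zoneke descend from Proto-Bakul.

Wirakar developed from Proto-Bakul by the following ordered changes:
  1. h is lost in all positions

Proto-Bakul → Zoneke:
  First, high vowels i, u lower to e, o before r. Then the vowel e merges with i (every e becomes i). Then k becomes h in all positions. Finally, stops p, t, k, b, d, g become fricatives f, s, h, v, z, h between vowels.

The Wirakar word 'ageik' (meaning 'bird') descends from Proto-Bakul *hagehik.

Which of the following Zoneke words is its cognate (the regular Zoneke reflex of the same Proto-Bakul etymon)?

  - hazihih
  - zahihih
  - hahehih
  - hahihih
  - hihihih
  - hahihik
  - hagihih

hahihih

Zoneke: *hagehik
  hagehik (rule 1 does not apply)
  hagehik → hagihik   [vowel merger]
  hagihik → hagihih   [unconditioned shift]
  hagihih → hahihih   [intervocalic lenition]
  giving Zoneke hahihih.
Among the options, 'hahihih' alone shows every Zoneke change applied in order.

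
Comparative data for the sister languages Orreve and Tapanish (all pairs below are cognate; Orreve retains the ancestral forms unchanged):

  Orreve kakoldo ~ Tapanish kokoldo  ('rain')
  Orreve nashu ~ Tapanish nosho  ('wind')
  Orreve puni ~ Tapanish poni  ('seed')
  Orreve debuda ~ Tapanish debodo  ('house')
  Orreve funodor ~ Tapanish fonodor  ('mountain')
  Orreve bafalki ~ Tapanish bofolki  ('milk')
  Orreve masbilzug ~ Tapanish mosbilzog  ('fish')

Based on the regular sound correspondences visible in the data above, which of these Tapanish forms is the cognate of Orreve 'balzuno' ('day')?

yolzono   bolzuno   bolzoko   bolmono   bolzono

bolzono

kakoldo ~ kokoldo, nashu ~ nosho — Orreve a corresponds to Tapanish o after a consonant, before a consonant other than r, m, n, p, b, f, v.
puni ~ poni, funodor ~ fonodor — Orreve u corresponds to Tapanish o after a consonant, before a nasal.
Applying these to Orreve 'balzuno':
  balzuno → bolzuno   (a→o after a consonant, before a consonant other than r, m, n, p, b, f, v)
  bolzuno → bolzono   (u→o after a consonant, before a nasal)
So the Tapanish cognate is 'bolzono'.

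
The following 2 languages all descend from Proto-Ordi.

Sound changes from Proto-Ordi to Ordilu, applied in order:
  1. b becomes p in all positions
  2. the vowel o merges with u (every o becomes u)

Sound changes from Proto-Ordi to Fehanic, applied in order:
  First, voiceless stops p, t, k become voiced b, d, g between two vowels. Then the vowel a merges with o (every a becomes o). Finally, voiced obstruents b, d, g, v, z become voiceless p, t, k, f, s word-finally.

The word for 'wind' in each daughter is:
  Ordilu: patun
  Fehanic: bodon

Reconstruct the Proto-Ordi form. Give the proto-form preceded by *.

*baton

Position 4: Ordilu has u, Fehanic has o. Taking the neighbouring segments as reconstructed: Ordilu u could go back to *o or *u; Fehanic o could go back to *a or *o — the one source consistent with every daughter is *o.
Position 3: Ordilu has t, Fehanic has d. Ordilu preserves t here (none of its changes turn any other segment into t), so the proto-segment is *t.
Continuing position by position gives *baton; check it forward:
Ordilu: start from *baton.
  rule 1 (unconditioned shift): baton → paton
  rule 2 (vowel merger): paton → patun
  ⇒ Ordilu patun
Fehanic: *baton > badon > bodon  (by intervocalic voicing, vowel merger)
*baton is the unique common source.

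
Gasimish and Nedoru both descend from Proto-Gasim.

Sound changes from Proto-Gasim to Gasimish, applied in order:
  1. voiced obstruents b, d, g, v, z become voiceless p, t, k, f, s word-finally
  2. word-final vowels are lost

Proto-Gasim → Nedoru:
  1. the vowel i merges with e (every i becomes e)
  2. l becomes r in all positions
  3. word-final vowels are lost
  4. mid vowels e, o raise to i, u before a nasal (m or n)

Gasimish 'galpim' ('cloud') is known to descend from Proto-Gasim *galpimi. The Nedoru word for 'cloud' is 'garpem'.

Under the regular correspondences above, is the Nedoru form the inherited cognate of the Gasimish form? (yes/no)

Derive the expected Nedoru reflex of *galpimi:
Nedoru: *galpimi
  galpimi → galpeme   [vowel merger]
  galpeme → garpeme   [unconditioned shift]
  garpeme → garpem   [apocope]
  garpem → garpim   [pre-nasal raising]
  giving Nedoru garpim.
The regular Nedoru reflex would be 'garpim', but the attested form is 'garpem'. The correspondence is irregular, so they are not cognates (the Nedoru form has a different source).

no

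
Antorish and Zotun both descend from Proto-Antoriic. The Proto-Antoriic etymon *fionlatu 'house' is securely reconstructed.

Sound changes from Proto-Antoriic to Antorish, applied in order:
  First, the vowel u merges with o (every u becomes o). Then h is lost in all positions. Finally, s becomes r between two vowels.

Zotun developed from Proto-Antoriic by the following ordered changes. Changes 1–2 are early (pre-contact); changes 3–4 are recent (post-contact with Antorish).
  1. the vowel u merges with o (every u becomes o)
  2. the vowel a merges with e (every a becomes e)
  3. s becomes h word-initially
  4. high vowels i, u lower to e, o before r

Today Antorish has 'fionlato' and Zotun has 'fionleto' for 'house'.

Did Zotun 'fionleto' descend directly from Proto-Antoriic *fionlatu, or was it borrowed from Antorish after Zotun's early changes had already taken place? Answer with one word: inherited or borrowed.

If inherited, *fionlatu would pass through all of Zotun's changes:
Zotun: start from *fionlatu.
  rule 1 (vowel merger): fionlatu → fionlato
  rule 2 (vowel merger): fionlato → fionleto
  rule 3: no change — fionleto
  rule 4: no change — fionleto
  ⇒ Zotun fionleto
If borrowed from Antorish 'fionlato' after the early changes, it would undergo only the recent ones:
  rule 3 (debuccalisation): no change (fionlato)
  rule 4 (pre-rhotic lowering): no change (fionlato)
  ⇒ as a loan: fionlato
Zotun 'fionleto' matches the inherited outcome exactly, so it is an inherited cognate, not a loan.

inherited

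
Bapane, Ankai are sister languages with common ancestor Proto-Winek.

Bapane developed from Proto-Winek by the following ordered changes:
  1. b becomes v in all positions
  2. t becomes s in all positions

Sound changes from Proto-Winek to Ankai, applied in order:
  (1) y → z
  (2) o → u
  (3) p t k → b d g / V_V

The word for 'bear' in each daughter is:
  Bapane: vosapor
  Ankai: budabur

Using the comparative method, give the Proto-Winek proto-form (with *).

*botapor

Position 6: Bapane has o, Ankai has u. Bapane preserves o here (none of its changes turn any other segment into o), so the proto-segment is *o.
Position 1: Bapane has v, Ankai has b. Taking the neighbouring segments as reconstructed: Bapane v could go back to *b or *v; Ankai b can only go back to *b — the one source consistent with every daughter is *b.
This points to *botapor. Verify forward in each daughter:
Bapane: start from *botapor.
  rule 1 (unconditioned shift): botapor → votapor
  rule 2 (unconditioned shift): votapor → vosapor
  ⇒ Bapane vosapor
Ankai: *botapor
  botapor (rule 1 does not apply)
  botapor → butapur   [vowel merger]
  butapur → budabur   [intervocalic voicing]
  giving Ankai budabur.
No other proto-form is consistent with every reflex, so the reconstruction is *botapor.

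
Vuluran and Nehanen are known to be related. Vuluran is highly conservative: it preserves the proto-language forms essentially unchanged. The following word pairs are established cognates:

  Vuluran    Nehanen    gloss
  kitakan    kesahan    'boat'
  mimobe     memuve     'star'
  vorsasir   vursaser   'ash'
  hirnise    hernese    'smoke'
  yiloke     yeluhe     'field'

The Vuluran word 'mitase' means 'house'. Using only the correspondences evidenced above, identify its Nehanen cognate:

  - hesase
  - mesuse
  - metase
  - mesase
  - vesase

mesase

kitakan ~ kesahan, hirnise ~ hernese — Vuluran i corresponds to Nehanen e after a consonant, before a consonant other than r, m, n, p, b, f, v.
kitakan ~ kesahan — Vuluran t corresponds to Nehanen s between vowels (before a back vowel).
Applying these to Vuluran 'mitase':
  mitase → metase   (i→e after a consonant, before a consonant other than r, m, n, p, b, f, v)
  metase → mesase   (t→s between vowels (before a back vowel))
So the Nehanen cognate is 'mesase'.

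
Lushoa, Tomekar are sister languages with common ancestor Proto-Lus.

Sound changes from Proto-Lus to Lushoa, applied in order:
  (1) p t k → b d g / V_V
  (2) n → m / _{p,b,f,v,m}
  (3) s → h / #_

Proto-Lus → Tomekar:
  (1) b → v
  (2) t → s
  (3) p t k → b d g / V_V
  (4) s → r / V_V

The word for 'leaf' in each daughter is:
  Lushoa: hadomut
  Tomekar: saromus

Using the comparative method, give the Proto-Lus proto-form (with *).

Position 1: Lushoa has h, Tomekar has s. Taking the neighbouring segments as reconstructed: Lushoa h could go back to *s or *h; Tomekar s could go back to *t or *s — the one source consistent with every daughter is *s.
Position 3: Lushoa has d, Tomekar has r. Taking the neighbouring segments as reconstructed: Lushoa d could go back to *t or *d; Tomekar r could go back to *t or *s or *r — the one source consistent with every daughter is *t.
Position 7: Lushoa has t, Tomekar has s. Lushoa preserves t here (none of its changes turn any other segment into t), so the proto-segment is *t.
Continuing position by position gives *satomut; check it forward:
Lushoa: start from *satomut.
  rule 1 (intervocalic voicing): satomut → sadomut
  rule 2: no change — sadomut
  rule 3 (debuccalisation): sadomut → hadomut
  ⇒ Lushoa hadomut
Tomekar: start from *satomut.
  rule 1: no change — satomut
  rule 2 (unconditioned shift): satomut → sasomus
  rule 3: no change — sasomus
  rule 4 (rhotacism): sasomus → saromus
  ⇒ Tomekar saromus
Only *satomut yields all of Lushoa hadomut, Tomekar saromus.

*satomut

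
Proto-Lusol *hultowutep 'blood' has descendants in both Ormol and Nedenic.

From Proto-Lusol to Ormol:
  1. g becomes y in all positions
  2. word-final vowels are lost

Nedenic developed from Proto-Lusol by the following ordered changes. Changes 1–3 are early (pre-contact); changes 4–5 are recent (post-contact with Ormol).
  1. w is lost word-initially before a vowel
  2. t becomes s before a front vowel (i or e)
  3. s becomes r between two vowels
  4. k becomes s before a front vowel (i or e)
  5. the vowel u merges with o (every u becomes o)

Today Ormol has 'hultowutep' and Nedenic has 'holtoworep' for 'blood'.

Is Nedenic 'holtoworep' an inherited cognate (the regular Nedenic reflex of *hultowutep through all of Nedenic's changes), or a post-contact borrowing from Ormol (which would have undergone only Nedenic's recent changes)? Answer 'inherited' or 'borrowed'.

inherited

If inherited, *hultowutep would pass through all of Nedenic's changes:
Nedenic: start from *hultowutep.
  rule 1: no change — hultowutep
  rule 2 (palatalisation): hultowutep → hultowusep
  rule 3 (rhotacism): hultowusep → hultowurep
  rule 4: no change — hultowurep
  rule 5 (vowel merger): hultowurep → holtoworep
  ⇒ Nedenic holtoworep
If borrowed from Ormol 'hultowutep' after the early changes, it would undergo only the recent ones:
  rule 4 (palatalisation): no change (hultowutep)
  rule 5 (vowel merger): hultowutep → holtowotep
  ⇒ as a loan: holtowotep
Nedenic 'holtoworep' matches the inherited outcome exactly, so it is an inherited cognate, not a loan.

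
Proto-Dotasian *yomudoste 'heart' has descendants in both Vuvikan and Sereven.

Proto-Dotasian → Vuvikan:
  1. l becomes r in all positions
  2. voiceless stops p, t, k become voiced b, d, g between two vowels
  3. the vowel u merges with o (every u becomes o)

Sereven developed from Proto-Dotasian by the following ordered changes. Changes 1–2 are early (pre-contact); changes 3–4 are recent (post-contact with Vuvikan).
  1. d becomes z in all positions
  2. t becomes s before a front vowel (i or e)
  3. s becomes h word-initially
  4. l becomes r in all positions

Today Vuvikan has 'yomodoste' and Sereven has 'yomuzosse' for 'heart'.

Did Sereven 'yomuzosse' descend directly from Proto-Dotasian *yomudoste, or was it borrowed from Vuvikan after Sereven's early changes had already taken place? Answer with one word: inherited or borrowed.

If inherited, *yomudoste would pass through all of Sereven's changes:
Sereven: *yomudoste > yomuzoste > yomuzosse  (by unconditioned shift, palatalisation)
If borrowed from Vuvikan 'yomodoste' after the early changes, it would undergo only the recent ones:
  rule 3 (debuccalisation): no change (yomodoste)
  rule 4 (unconditioned shift): no change (yomodoste)
  ⇒ as a loan: yomodoste
Sereven 'yomuzosse' matches the inherited outcome exactly, so it is an inherited cognate, not a loan.

inherited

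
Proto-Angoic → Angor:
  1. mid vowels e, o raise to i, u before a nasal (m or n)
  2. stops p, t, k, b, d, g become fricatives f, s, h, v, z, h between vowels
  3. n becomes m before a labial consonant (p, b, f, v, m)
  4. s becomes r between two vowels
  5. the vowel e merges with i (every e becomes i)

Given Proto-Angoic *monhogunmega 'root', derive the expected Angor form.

munhohummiha

Angor: *monhogunmega > munhogunmega > munhohunmeha > munhohummeha > munhohummiha  (by pre-nasal raising, intervocalic lenition, nasal place assimilation, vowel merger)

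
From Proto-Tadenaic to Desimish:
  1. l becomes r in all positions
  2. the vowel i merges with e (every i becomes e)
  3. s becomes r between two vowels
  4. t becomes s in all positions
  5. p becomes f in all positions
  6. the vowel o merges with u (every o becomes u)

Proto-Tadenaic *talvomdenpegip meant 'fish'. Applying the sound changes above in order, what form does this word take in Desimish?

Desimish: *talvomdenpegip
  talvomdenpegip → tarvomdenpegip   [unconditioned shift]
  tarvomdenpegip → tarvomdenpegep   [vowel merger]
  tarvomdenpegep (rule 3 does not apply)
  tarvomdenpegep → sarvomdenpegep   [unconditioned shift]
  sarvomdenpegep → sarvomdenfegef   [unconditioned shift]
  sarvomdenfegef → sarvumdenfegef   [vowel merger]
  giving Desimish sarvumdenfegef.

sarvumdenfegef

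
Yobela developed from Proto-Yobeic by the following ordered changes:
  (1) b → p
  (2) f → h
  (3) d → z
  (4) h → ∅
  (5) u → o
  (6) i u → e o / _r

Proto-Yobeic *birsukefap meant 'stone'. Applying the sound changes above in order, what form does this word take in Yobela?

Yobela: start from *birsukefap.
  rule 1 (unconditioned shift): birsukefap → pirsukefap
  rule 2 (unconditioned shift): pirsukefap → pirsukehap
  rule 3: no change — pirsukehap
  rule 4 (h-loss): pirsukehap → pirsukeap
  rule 5 (vowel merger): pirsukeap → pirsokeap
  rule 6 (pre-rhotic lowering): pirsokeap → persokeap
  ⇒ Yobela persokeap

persokeap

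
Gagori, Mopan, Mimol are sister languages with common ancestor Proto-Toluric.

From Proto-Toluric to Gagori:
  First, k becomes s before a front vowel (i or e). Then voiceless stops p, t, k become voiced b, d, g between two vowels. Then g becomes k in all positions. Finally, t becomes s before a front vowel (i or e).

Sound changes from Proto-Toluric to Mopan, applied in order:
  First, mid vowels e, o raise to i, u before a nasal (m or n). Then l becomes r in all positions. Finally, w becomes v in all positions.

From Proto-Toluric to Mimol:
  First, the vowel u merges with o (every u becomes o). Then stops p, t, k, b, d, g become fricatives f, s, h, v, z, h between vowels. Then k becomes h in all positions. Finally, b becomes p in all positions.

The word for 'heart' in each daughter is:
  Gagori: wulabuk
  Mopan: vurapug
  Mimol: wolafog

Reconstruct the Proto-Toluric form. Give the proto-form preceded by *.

Position 5: Gagori has b, Mopan has p, Mimol has f. Mopan preserves p here (none of its changes turn any other segment into p), so the proto-segment is *p.
Position 1: Gagori has w, Mopan has v, Mimol has w. Gagori preserves w here (none of its changes turn any other segment into w), so the proto-segment is *w.
Position 2: Gagori has u, Mopan has u, Mimol has o. Gagori preserves u here (none of its changes turn any other segment into u), so the proto-segment is *u.
This points to *wulapug. Verify forward in each daughter:
Gagori: *wulapug
  wulapug (rule 1 does not apply)
  wulapug → wulabug   [intervocalic voicing]
  wulabug → wulabuk   [unconditioned shift]
  wulabuk (rule 4 does not apply)
  giving Gagori wulabuk.
Mopan: start from *wulapug.
  rule 1: no change — wulapug
  rule 2 (unconditioned shift): wulapug → wurapug
  rule 3 (unconditioned shift): wurapug → vurapug
  ⇒ Mopan vurapug
Mimol: *wulapug
  wulapug → wolapog   [vowel merger]
  wolapog → wolafog   [intervocalic lenition]
  wolafog (rule 3 does not apply)
  wolafog (rule 4 does not apply)
  giving Mimol wolafog.
Only *wulapug yields all of Gagori wulabuk, Mopan vurapug, Mimol wolafog.

*wulapug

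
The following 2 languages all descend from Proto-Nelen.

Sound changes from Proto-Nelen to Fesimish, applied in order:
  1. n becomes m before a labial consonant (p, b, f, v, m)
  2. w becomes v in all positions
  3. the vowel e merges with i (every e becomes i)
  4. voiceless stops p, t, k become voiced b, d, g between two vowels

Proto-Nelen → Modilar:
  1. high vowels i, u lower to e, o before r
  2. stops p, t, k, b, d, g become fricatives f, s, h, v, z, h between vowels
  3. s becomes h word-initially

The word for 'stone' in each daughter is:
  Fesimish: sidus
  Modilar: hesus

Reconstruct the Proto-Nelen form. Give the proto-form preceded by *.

*setus

Position 3: Fesimish has d, Modilar has s. Taking the neighbouring segments as reconstructed: Fesimish d could go back to *t or *d; Modilar s could go back to *t or *s — the one source consistent with every daughter is *t.
Position 2: Fesimish has i, Modilar has e. Taking the neighbouring segments as reconstructed: Fesimish i could go back to *e or *i; Modilar e can only go back to *e — the one source consistent with every daughter is *e.
Position 1: Fesimish has s, Modilar has h. Fesimish preserves s here (none of its changes turn any other segment into s), so the proto-segment is *s.
Verify the candidate proto-form against each daughter:
Fesimish: *setus
  setus (rule 1 does not apply)
  setus (rule 2 does not apply)
  setus → situs   [vowel merger]
  situs → sidus   [intervocalic voicing]
  giving Fesimish sidus.
Modilar: *setus > sesus > hesus  (by intervocalic lenition, debuccalisation)
Only *setus yields all of Fesimish sidus, Modilar hesus.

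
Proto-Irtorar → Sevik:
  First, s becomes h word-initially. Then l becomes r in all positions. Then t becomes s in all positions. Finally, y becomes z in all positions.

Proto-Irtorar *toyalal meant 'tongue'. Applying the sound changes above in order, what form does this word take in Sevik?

Sevik: *toyalal
  toyalal (rule 1 does not apply)
  toyalal → toyarar   [unconditioned shift]
  toyarar → soyarar   [unconditioned shift]
  soyarar → sozarar   [unconditioned shift]
  giving Sevik sozarar.

sozarar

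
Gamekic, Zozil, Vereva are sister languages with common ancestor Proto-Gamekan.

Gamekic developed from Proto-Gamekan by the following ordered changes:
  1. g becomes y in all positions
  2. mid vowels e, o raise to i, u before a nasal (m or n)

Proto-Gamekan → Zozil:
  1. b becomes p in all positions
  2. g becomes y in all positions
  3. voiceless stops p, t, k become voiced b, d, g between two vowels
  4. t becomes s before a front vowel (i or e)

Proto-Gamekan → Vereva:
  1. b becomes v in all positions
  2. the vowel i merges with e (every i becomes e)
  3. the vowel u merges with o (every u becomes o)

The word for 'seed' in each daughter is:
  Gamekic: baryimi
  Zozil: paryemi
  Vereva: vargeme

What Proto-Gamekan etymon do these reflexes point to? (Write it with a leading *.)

Position 4: Gamekic has y, Zozil has y, Vereva has g. Vereva preserves g here (none of its changes turn any other segment into g), so the proto-segment is *g.
Position 7: Gamekic has i, Zozil has i, Vereva has e. Zozil preserves i here (none of its changes turn any other segment into i), so the proto-segment is *i.
Continuing position by position gives *bargemi; check it forward:
Gamekic: start from *bargemi.
  rule 1 (unconditioned shift): bargemi → baryemi
  rule 2 (pre-nasal raising): baryemi → baryimi
  ⇒ Gamekic baryimi
Zozil: *bargemi
  bargemi → pargemi   [unconditioned shift]
  pargemi → paryemi   [unconditioned shift]
  paryemi (rule 3 does not apply)
  paryemi (rule 4 does not apply)
  giving Zozil paryemi.
Vereva: *bargemi > vargemi > vargeme  (by unconditioned shift, vowel merger)
*bargemi is the unique common source.

*bargemi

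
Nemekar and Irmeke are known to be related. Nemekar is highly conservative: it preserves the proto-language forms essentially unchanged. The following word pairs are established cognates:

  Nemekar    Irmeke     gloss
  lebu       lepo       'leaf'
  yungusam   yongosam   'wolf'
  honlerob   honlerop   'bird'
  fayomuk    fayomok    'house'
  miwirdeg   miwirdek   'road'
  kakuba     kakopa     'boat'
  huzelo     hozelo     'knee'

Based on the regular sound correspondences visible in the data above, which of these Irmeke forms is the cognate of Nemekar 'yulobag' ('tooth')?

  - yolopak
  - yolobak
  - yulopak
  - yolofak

yungusam ~ yongosam, fayomuk ~ fayomok — Nemekar u corresponds to Irmeke o after a consonant, before a consonant other than r, m, n, p, b, f, v.
kakuba ~ kakopa — Nemekar b corresponds to Irmeke p between vowels (before a back vowel).
miwirdeg ~ miwirdek — Nemekar g corresponds to Irmeke k word-finally.
Applying these to Nemekar 'yulobag':
  yulobag → yolobag   (u→o after a consonant, before a consonant other than r, m, n, p, b, f, v)
  yolobag → yolopag   (b→p between vowels (before a back vowel))
  yolopag → yolopak   (g→k word-finally)
So the Irmeke cognate is 'yolopak'.

yolopak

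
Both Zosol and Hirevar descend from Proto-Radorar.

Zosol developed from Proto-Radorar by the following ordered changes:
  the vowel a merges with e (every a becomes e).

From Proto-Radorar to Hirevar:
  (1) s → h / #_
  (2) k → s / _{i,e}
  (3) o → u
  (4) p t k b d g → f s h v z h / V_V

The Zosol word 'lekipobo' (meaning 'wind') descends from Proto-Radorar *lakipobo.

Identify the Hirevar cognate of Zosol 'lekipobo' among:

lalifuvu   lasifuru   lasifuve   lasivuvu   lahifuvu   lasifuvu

lasifuvu

Hirevar: start from *lakipobo.
  rule 1: no change — lakipobo
  rule 2 (palatalisation): lakipobo → lasipobo
  rule 3 (vowel merger): lasipobo → lasipubu
  rule 4 (intervocalic lenition): lasipubu → lasifuvu
  ⇒ Hirevar lasifuvu
Among the options, 'lasifuvu' alone shows every Hirevar change applied in order.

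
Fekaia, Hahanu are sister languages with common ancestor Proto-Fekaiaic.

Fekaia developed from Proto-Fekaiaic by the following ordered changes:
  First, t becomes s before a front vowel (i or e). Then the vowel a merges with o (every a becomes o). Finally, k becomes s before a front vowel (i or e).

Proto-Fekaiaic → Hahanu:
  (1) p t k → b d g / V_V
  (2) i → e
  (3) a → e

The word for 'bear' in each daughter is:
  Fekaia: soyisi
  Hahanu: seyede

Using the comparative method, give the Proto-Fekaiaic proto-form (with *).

Position 6: Fekaia has i, Hahanu has e. Fekaia preserves i here (none of its changes turn any other segment into i), so the proto-segment is *i.
Position 5: Fekaia has s, Hahanu has d. Taking the neighbouring segments as reconstructed: Fekaia s could go back to *t or *k or *s; Hahanu d could go back to *t or *d — the one source consistent with every daughter is *t.
Position 4: Fekaia has i, Hahanu has e. Fekaia preserves i here (none of its changes turn any other segment into i), so the proto-segment is *i.
This points to *sayiti. Verify forward in each daughter:
Fekaia: *sayiti > sayisi > soyisi  (by palatalisation, vowel merger)
Hahanu: *sayiti > sayidi > sayede > seyede  (by intervocalic voicing, vowel merger, vowel merger)
Only *sayiti yields all of Fekaia soyisi, Hahanu seyede.

*sayiti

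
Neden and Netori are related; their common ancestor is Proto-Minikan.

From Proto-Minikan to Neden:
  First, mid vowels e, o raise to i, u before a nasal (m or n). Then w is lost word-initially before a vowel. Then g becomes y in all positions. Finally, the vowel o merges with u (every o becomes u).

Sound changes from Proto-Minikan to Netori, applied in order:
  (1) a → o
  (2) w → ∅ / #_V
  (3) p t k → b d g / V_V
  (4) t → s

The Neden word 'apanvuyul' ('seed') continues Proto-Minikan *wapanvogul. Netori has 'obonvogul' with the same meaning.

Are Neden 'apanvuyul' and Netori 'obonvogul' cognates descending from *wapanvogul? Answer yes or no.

yes

Derive the expected Netori reflex of *wapanvogul:
Netori: *wapanvogul > woponvogul > oponvogul > obonvogul  (by vowel merger, glide loss, intervocalic voicing)
Netori 'obonvogul' matches the regular reflex exactly, so the pair is cognate.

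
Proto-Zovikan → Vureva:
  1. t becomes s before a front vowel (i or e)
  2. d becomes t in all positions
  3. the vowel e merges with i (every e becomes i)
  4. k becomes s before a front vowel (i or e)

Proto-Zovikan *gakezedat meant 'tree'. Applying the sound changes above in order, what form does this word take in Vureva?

Vureva: *gakezedat > gakezetat > gakizitat > gasizitat  (by unconditioned shift, vowel merger, palatalisation)

gasizitat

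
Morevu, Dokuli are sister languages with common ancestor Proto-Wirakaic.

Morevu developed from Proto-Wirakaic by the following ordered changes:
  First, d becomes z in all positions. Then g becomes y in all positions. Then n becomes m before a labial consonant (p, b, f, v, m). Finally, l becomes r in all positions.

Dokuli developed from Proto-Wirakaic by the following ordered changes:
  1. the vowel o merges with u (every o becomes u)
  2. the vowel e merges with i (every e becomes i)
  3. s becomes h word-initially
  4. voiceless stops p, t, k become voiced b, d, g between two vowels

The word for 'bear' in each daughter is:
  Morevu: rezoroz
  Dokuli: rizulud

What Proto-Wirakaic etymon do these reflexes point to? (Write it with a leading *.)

Position 2: Morevu has e, Dokuli has i. Morevu preserves e here (none of its changes turn any other segment into e), so the proto-segment is *e.
Position 6: Morevu has o, Dokuli has u. Morevu preserves o here (none of its changes turn any other segment into o), so the proto-segment is *o.
Position 5: Morevu has r, Dokuli has l. Dokuli preserves l here (none of its changes turn any other segment into l), so the proto-segment is *l.
This points to *rezolod. Verify forward in each daughter:
Morevu: *rezolod > rezoloz > rezoroz  (by unconditioned shift, unconditioned shift)
Dokuli: start from *rezolod.
  rule 1 (vowel merger): rezolod → rezulud
  rule 2 (vowel merger): rezulud → rizulud
  rule 3: no change — rizulud
  rule 4: no change — rizulud
  ⇒ Dokuli rizulud
Only *rezolod yields all of Morevu rezoroz, Dokuli rizulud.

*rezolod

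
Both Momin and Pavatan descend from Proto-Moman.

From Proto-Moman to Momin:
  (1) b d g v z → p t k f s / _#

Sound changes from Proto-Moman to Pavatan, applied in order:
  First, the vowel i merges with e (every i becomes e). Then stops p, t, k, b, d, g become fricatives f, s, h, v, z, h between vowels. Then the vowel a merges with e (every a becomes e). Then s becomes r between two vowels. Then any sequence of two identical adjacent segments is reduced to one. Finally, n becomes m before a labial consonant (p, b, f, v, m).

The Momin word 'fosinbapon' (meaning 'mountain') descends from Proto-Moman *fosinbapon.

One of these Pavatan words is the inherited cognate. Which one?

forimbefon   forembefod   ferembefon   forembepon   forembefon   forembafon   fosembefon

Pavatan: *fosinbapon
  fosinbapon → fosenbapon   [vowel merger]
  fosenbapon → fosenbafon   [intervocalic lenition]
  fosenbafon → fosenbefon   [vowel merger]
  fosenbefon → forenbefon   [rhotacism]
  forenbefon (rule 5 does not apply)
  forenbefon → forembefon   [nasal place assimilation]
  giving Pavatan forembefon.
Only 'forembefon' matches the regular Pavatan development of *fosinbapon.

forembefon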